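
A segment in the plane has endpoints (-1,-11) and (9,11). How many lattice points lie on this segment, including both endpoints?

3

The number of lattice points on a segment between lattice points is gcd(|Δx|,|Δy|) + 1 = gcd(10,22) + 1 = 2 + 1 = 3.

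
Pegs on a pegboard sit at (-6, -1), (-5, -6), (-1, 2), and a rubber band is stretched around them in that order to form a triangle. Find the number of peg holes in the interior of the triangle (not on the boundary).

By the shoelace formula, twice the signed area is |((-6)·(-6) − (-5)·(-1)) + ((-5)·2 − (-1)·(-6)) + ((-1)·(-1) − (-6)·2)| = 28, so the area is 14.
The number of boundary lattice points is Σ gcd(|Δx|,|Δy|) = gcd(1,5) + gcd(4,8) + gcd(5,3) = 1+4+1 = 6.
By Pick's theorem A = I + B/2 − 1, so I = 14 − 6/2 + 1 = 12.

12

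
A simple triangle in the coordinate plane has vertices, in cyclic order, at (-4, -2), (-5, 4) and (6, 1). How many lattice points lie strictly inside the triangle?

By the shoelace formula, twice the signed area is |((-4)·4 − (-5)·(-2)) + ((-5)·1 − 6·4) + (6·(-2) − (-4)·1)| = 63, so the area is 31.5.
The number of boundary lattice points is Σ gcd(|Δx|,|Δy|) = gcd(1,6) + gcd(11,3) + gcd(10,3) = 1+1+1 = 3.
By Pick's theorem A = I + B/2 − 1, so I = 31.5 − 3/2 + 1 = 31.

31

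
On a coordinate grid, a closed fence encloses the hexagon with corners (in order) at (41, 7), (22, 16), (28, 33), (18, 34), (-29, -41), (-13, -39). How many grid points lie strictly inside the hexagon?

1743

The shoelace formula gives twice the area as |(41·16 − 22·7) + (22·33 − 28·16) + (28·34 − 18·33) + (18·(-41) − (-29)·34) + ((-29)·(-39) − (-13)·(-41)) + ((-13)·7 − 41·(-39))| = 3492, so the area is 1746.
The number of boundary lattice points is Σ gcd(|Δx|,|Δy|) = gcd(19,9) + gcd(6,17) + gcd(10,1) + gcd(47,75) + gcd(16,2) + gcd(54,46) = 1+1+1+1+2+2 = 8.
Pick's theorem gives I = A − B/2 + 1 = 1746 − 8/2 + 1 = 1743.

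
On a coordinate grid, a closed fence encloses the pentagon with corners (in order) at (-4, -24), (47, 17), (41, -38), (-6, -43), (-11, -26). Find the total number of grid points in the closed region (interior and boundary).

The shoelace formula gives twice the area as |((-4)·17 − 47·(-24)) + (47·(-38) − 41·17) + (41·(-43) − (-6)·(-38)) + ((-6)·(-26) − (-11)·(-43)) + ((-11)·(-24) − (-4)·(-26))| = 3571, so the area is 3571/2.
Summing gcd(|Δx|,|Δy|) over the edges gives the boundary count: gcd(51,41) + gcd(6,55) + gcd(47,5) + gcd(5,17) + gcd(7,2) = 1+1+1+1+1 = 5.
Pick's theorem gives I = A − B/2 + 1 = 3571/2 − 5/2 + 1 = 1784, so the closed region contains I + B = 1784 + 5 = 1789 lattice points.

1789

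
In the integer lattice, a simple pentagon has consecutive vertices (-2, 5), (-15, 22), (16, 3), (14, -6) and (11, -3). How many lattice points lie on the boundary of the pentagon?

The number of boundary lattice points is Σ gcd(|Δx|,|Δy|) = gcd(13,17) + gcd(31,19) + gcd(2,9) + gcd(3,3) + gcd(13,8) = 1+1+1+3+1 = 7.

7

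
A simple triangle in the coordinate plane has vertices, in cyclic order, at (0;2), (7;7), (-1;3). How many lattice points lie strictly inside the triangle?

Using the shoelace formula, 2A = |(0·7 − 7·2) + (7·3 − (-1)·7) + ((-1)·2 − 0·3)| = 12, so the area is 6.
The number of boundary lattice points is Σ gcd(|Δx|,|Δy|) = gcd(7,5) + gcd(8,4) + gcd(1,1) = 1+4+1 = 6.
By Pick's theorem A = I + B/2 − 1, so I = 6 − 6/2 + 1 = 4.

4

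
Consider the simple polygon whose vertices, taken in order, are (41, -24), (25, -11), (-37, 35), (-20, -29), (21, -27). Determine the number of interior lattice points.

2069

Using the shoelace formula, 2A = |(41·(-11) − 25·(-24)) + (25·35 − (-37)·(-11)) + ((-37)·(-29) − (-20)·35) + ((-20)·(-27) − 21·(-29)) + (21·(-24) − 41·(-27))| = 4142, so the area is 2071.
The number of boundary lattice points is Σ gcd(|Δx|,|Δy|) = gcd(16,13) + gcd(62,46) + gcd(17,64) + gcd(41,2) + gcd(20,3) = 1+2+1+1+1 = 6.
Pick's theorem gives I = A − B/2 + 1 = 2071 − 6/2 + 1 = 2069.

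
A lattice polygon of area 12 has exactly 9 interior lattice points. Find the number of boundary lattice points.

8

Pick's theorem gives A = I + B/2 − 1, so B = 2(A − I + 1) = 2(12 − 9 + 1) = 8.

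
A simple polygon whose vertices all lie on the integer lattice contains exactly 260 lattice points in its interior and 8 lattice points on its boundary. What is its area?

263

Pick's theorem states A = I + B/2 − 1, so A = 260 + 8/2 − 1 = 263.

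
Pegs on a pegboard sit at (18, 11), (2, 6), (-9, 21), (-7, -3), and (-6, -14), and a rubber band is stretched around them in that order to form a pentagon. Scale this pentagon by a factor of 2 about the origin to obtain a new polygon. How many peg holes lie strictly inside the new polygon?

The shoelace formula gives twice the area as |(18·6 − 2·11) + (2·21 − (-9)·6) + ((-9)·(-3) − (-7)·21) + ((-7)·(-14) − (-6)·(-3)) + ((-6)·11 − 18·(-14))| = 622, so the area is 311.
Along each edge there are gcd(|Δx|,|Δy|)+1 lattice points, so counting each shared vertex once the boundary has gcd(16,5) + gcd(11,15) + gcd(2,24) + gcd(1,11) + gcd(24,25) = 1+1+2+1+1 = 6.
Scaling by 2 multiplies the area by 2² = 4 (so the new area is 1244) and multiplies the boundary lattice-point count by 2, giving 12.
By Pick's theorem, the interior count of the dilated polygon is 1244 − 12/2 + 1 = 1239.

1239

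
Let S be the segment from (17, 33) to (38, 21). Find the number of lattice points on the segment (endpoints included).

4

The number of lattice points on a segment between lattice points is gcd(|Δx|,|Δy|) + 1 = gcd(21,12) + 1 = 3 + 1 = 4.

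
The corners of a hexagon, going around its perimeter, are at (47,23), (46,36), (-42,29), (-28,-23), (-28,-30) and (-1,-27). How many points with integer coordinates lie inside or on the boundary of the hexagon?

The shoelace formula gives twice the area as |(47·36 − 46·23) + (46·29 − (-42)·36) + ((-42)·(-23) − (-28)·29) + ((-28)·(-30) − (-28)·(-23)) + ((-28)·(-27) − (-1)·(-30)) + ((-1)·23 − 47·(-27))| = 7426, so the area is 3713.
Along each edge there are gcd(|Δx|,|Δy|)+1 lattice points, so counting each shared vertex once the boundary has gcd(1,13) + gcd(88,7) + gcd(14,52) + gcd(0,7) + gcd(27,3) + gcd(48,50) = 1+1+2+7+3+2 = 16.
Pick's theorem gives I = A − B/2 + 1 = 3713 − 16/2 + 1 = 3706, so the closed region contains I + B = 3706 + 16 = 3722 lattice points.

3722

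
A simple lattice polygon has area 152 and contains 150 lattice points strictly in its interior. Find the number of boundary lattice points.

Pick's theorem gives A = I + B/2 − 1, so B = 2(A − I + 1) = 2(152 − 150 + 1) = 6.

6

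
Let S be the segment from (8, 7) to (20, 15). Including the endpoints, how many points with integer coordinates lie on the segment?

5

The number of lattice points on a segment between lattice points is gcd(|Δx|,|Δy|) + 1 = gcd(12,8) + 1 = 4 + 1 = 5.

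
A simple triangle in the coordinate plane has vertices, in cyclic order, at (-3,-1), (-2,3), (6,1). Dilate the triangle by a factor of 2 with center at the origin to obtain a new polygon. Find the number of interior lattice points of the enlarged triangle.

The shoelace formula gives twice the area as |[(-3)·3 − (-2)·(-1)] + [(-2)·1 − 6·3] + [6·(-1) − (-3)·1]| = 34, so the area is 17.
Summing gcd(|Δx|,|Δy|) over the edges gives the boundary count: gcd(1,4) + gcd(8,2) + gcd(9,2) = 1+2+1 = 4.
Scaling by 2 multiplies the area by 2² = 4 (so the new area is 68) and multiplies the boundary lattice-point count by 2, giving 8.
By Pick's theorem, the interior count of the dilated polygon is 68 − 8/2 + 1 = 65.

65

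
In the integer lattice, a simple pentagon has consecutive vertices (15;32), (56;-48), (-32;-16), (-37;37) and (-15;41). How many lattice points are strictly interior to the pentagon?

Using the shoelace formula, 2A = |[15·(-48) − 56·32] + [56·(-16) − (-32)·(-48)] + [(-32)·37 − (-37)·(-16)] + [(-37)·41 − (-15)·37] + [(-15)·32 − 15·41]| = 8777, so the area is 8777/2.
Along each edge there are gcd(|Δx|,|Δy|)+1 lattice points, so counting each shared vertex once the boundary has gcd(41,80) + gcd(88,32) + gcd(5,53) + gcd(22,4) + gcd(30,9) = 1+8+1+2+3 = 15.
Pick's theorem gives I = A − B/2 + 1 = 8777/2 − 15/2 + 1 = 4382.

4382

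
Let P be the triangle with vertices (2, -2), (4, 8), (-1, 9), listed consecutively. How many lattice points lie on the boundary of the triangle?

4

The number of boundary lattice points is Σ gcd(|Δx|,|Δy|) = gcd(2,10) + gcd(5,1) + gcd(3,11) = 2+1+1 = 4.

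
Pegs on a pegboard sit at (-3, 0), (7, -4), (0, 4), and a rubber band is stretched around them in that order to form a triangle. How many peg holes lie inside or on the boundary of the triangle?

29

By the shoelace formula, twice the signed area is |((-3)·(-4) − 7·0) + (7·4 − 0·(-4)) + (0·0 − (-3)·4)| = 52, so the area is 26.
Along each edge there are gcd(|Δx|,|Δy|)+1 lattice points, so counting each shared vertex once the boundary has gcd(10,4) + gcd(7,8) + gcd(3,4) = 2+1+1 = 4.
Pick's theorem gives I = A − B/2 + 1 = 26 − 4/2 + 1 = 25, so the closed region contains I + B = 25 + 4 = 29 lattice points.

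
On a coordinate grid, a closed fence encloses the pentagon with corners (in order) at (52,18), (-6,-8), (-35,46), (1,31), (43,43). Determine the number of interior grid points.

The shoelace formula gives twice the area as |[52·(-8) − (-6)·18] + [(-6)·46 − (-35)·(-8)] + [(-35)·31 − 1·46] + [1·43 − 43·31] + [43·18 − 52·43]| = 4747, so the area is 2373.5.
Summing gcd(|Δx|,|Δy|) over the edges gives the boundary count: gcd(58,26) + gcd(29,54) + gcd(36,15) + gcd(42,12) + gcd(9,25) = 2+1+3+6+1 = 13.
Pick's theorem gives I = A − B/2 + 1 = 2373.5 − 13/2 + 1 = 2368.

2368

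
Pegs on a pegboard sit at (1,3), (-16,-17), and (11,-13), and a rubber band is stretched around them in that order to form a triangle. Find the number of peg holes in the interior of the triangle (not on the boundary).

235

Using the shoelace formula, 2A = |[1·(-17) − (-16)·3] + [(-16)·(-13) − 11·(-17)] + [11·3 − 1·(-13)]| = 472, so the area is 236.
The number of boundary lattice points is Σ gcd(|Δx|,|Δy|) = gcd(17,20) + gcd(27,4) + gcd(10,16) = 1+1+2 = 4.
By Pick's theorem A = I + B/2 − 1, so I = 236 − 4/2 + 1 = 235.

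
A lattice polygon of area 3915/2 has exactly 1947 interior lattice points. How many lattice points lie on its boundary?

23

Pick's theorem gives A = I + B/2 − 1, so B = 2(A − I + 1) = 2(3915/2 − 1947 + 1) = 23.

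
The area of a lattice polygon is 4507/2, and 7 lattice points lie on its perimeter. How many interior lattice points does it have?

Pick's theorem A = I + B/2 − 1 rearranges to I = A − B/2 + 1 = 4507/2 − 7/2 + 1 = 2251.

2251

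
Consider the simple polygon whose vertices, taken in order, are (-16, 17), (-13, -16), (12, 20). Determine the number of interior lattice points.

465

The shoelace formula gives twice the area as |[(-16)·(-16) − (-13)·17] + [(-13)·20 − 12·(-16)] + [12·17 − (-16)·20]| = 933, so the area is 466.5.
The number of boundary lattice points is Σ gcd(|Δx|,|Δy|) = gcd(3,33) + gcd(25,36) + gcd(28,3) = 3+1+1 = 5.
By Pick's theorem A = I + B/2 − 1, so I = 466.5 − 5/2 + 1 = 465.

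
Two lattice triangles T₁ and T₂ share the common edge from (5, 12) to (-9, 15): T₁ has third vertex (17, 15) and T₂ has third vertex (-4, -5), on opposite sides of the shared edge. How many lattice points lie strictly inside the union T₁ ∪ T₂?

The union is the simple quadrilateral with vertices (5, 12), (17, 15), (-9, 15), (-4, -5) in order.
The shoelace formula gives twice the area as |[5·15 − 17·12] + [17·15 − (-9)·15] + [(-9)·(-5) − (-4)·15] + [(-4)·12 − 5·(-5)]| = 343, so the area is 171.5.
Along each edge there are gcd(|Δx|,|Δy|)+1 lattice points, so counting each shared vertex once the boundary has gcd(12,3) + gcd(26,0) + gcd(5,20) + gcd(9,17) = 3+26+5+1 = 35.
By Pick's theorem I = A − B/2 + 1 = 171.5 − 35/2 + 1 = 155.

155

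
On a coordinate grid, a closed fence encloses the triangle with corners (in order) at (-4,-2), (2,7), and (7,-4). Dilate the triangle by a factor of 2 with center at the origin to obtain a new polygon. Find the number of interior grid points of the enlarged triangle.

By the shoelace formula, twice the signed area is |((-4)·7 − 2·(-2)) + (2·(-4) − 7·7) + (7·(-2) − (-4)·(-4))| = 111, so the area is 111/2.
The number of boundary lattice points is Σ gcd(|Δx|,|Δy|) = gcd(6,9) + gcd(5,11) + gcd(11,2) = 3+1+1 = 5.
Scaling by 2 multiplies the area by 2² = 4 (so the new area is 222) and multiplies the boundary lattice-point count by 2, giving 10.
By Pick's theorem, the interior count of the dilated polygon is 222 − 10/2 + 1 = 218.

218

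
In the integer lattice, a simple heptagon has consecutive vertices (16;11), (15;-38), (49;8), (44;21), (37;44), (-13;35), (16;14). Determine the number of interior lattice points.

The shoelace formula gives twice the area as |[16·(-38) − 15·11] + [15·8 − 49·(-38)] + [49·21 − 44·8] + [44·44 − 37·21] + [37·35 − (-13)·44] + [(-13)·14 − 16·35] + [16·11 − 16·14]| = 4122, so the area is 2061.
Summing gcd(|Δx|,|Δy|) over the edges gives the boundary count: gcd(1,49) + gcd(34,46) + gcd(5,13) + gcd(7,23) + gcd(50,9) + gcd(29,21) + gcd(0,3) = 1+2+1+1+1+1+3 = 10.
By Pick's theorem A = I + B/2 − 1, so I = 2061 − 10/2 + 1 = 2057.

2057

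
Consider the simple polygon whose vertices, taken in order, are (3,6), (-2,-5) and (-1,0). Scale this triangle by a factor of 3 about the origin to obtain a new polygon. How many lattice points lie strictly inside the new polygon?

58

By the shoelace formula, twice the signed area is |[3·(-5) − (-2)·6] + [(-2)·0 − (-1)·(-5)] + [(-1)·6 − 3·0]| = 14, so the area is 7.
The number of boundary lattice points is Σ gcd(|Δx|,|Δy|) = gcd(5,11) + gcd(1,5) + gcd(4,6) = 1+1+2 = 4.
Scaling by 3 multiplies the area by 3² = 9 (so the new area is 63) and multiplies the boundary lattice-point count by 3, giving 12.
By Pick's theorem, the interior count of the dilated polygon is 63 − 12/2 + 1 = 58.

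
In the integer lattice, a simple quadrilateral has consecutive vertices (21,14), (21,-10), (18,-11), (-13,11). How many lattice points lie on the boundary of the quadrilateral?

Along each edge there are gcd(|Δx|,|Δy|)+1 lattice points, so counting each shared vertex once the boundary has gcd(0,24) + gcd(3,1) + gcd(31,22) + gcd(34,3) = 24+1+1+1 = 27.

27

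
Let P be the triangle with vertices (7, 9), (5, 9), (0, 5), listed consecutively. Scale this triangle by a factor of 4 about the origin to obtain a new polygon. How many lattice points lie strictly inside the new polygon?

57

Using the shoelace formula, 2A = |(7·9 − 5·9) + (5·5 − 0·9) + (0·9 − 7·5)| = 8, so the area is 4.
Along each edge there are gcd(|Δx|,|Δy|)+1 lattice points, so counting each shared vertex once the boundary has gcd(2,0) + gcd(5,4) + gcd(7,4) = 2+1+1 = 4.
Scaling by 4 multiplies the area by 4² = 16 (so the new area is 64) and multiplies the boundary lattice-point count by 4, giving 16.
By Pick's theorem, the interior count of the dilated polygon is 64 − 16/2 + 1 = 57.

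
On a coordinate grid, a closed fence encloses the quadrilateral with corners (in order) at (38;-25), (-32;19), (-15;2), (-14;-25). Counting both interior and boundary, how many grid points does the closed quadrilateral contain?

960

By the shoelace formula, twice the signed area is |[38·19 − (-32)·(-25)] + [(-32)·2 − (-15)·19] + [(-15)·(-25) − (-14)·2] + [(-14)·(-25) − 38·(-25)]| = 1846, so the area is 923.
Summing gcd(|Δx|,|Δy|) over the edges gives the boundary count: gcd(70,44) + gcd(17,17) + gcd(1,27) + gcd(52,0) = 2+17+1+52 = 72.
Pick's theorem gives I = A − B/2 + 1 = 923 − 72/2 + 1 = 888, so the closed region contains I + B = 888 + 72 = 960 lattice points.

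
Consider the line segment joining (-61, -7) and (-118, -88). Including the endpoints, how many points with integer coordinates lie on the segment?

The number of lattice points on a segment between lattice points is gcd(|Δx|,|Δy|) + 1 = gcd(57,81) + 1 = 3 + 1 = 4.

4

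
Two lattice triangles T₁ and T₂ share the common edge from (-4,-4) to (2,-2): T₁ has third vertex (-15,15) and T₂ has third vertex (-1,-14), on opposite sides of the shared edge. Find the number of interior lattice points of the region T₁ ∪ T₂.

91

The union is the simple quadrilateral with vertices (-4,-4), (-15,15), (2,-2), (-1,-14) in order.
Using the shoelace formula, 2A = |((-4)·15 − (-15)·(-4)) + ((-15)·(-2) − 2·15) + (2·(-14) − (-1)·(-2)) + ((-1)·(-4) − (-4)·(-14))| = 202, so the area is 101.
Summing gcd(|Δx|,|Δy|) over the edges gives the boundary count: gcd(11,19) + gcd(17,17) + gcd(3,12) + gcd(3,10) = 1+17+3+1 = 22.
By Pick's theorem I = A − B/2 + 1 = 101 − 22/2 + 1 = 91.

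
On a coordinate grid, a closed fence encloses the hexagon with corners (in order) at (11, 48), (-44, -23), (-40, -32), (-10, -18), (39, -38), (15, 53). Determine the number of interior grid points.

3299

By the shoelace formula, twice the signed area is |(11·(-23) − (-44)·48) + ((-44)·(-32) − (-40)·(-23)) + ((-40)·(-18) − (-10)·(-32)) + ((-10)·(-38) − 39·(-18)) + (39·53 − 15·(-38)) + (15·48 − 11·53)| = 6603, so the area is 3301.5.
Summing gcd(|Δx|,|Δy|) over the edges gives the boundary count: gcd(55,71) + gcd(4,9) + gcd(30,14) + gcd(49,20) + gcd(24,91) + gcd(4,5) = 1+1+2+1+1+1 = 7.
Pick's theorem gives I = A − B/2 + 1 = 3301.5 − 7/2 + 1 = 3299.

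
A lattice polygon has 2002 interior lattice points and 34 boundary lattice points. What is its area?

By Pick's theorem, A = I + B/2 − 1 = 2002 + 34/2 − 1 = 2018.

2018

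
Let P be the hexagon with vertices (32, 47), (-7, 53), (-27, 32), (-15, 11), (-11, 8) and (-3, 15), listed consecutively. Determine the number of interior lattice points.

1323

The shoelace formula gives twice the area as |[32·53 − (-7)·47] + [(-7)·32 − (-27)·53] + [(-27)·11 − (-15)·32] + [(-15)·8 − (-11)·11] + [(-11)·15 − (-3)·8] + [(-3)·47 − 32·15]| = 2654, so the area is 1327.
Along each edge there are gcd(|Δx|,|Δy|)+1 lattice points, so counting each shared vertex once the boundary has gcd(39,6) + gcd(20,21) + gcd(12,21) + gcd(4,3) + gcd(8,7) + gcd(35,32) = 3+1+3+1+1+1 = 10.
By Pick's theorem A = I + B/2 − 1, so I = 1327 − 10/2 + 1 = 1323.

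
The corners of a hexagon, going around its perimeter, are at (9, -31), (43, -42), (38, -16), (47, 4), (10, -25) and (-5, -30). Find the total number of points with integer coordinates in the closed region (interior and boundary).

By the shoelace formula, twice the signed area is |(9·(-42) − 43·(-31)) + (43·(-16) − 38·(-42)) + (38·4 − 47·(-16)) + (47·(-25) − 10·4) + (10·(-30) − (-5)·(-25)) + ((-5)·(-31) − 9·(-30))| = 1552, so the area is 776.
Summing gcd(|Δx|,|Δy|) over the edges gives the boundary count: gcd(34,11) + gcd(5,26) + gcd(9,20) + gcd(37,29) + gcd(15,5) + gcd(14,1) = 1+1+1+1+5+1 = 10.
Pick's theorem gives I = A − B/2 + 1 = 776 − 10/2 + 1 = 772, so the closed region contains I + B = 772 + 10 = 782 lattice points.

782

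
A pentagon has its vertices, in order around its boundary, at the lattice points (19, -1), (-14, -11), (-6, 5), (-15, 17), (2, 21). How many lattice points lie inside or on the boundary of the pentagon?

By the shoelace formula, twice the signed area is |[19·(-11) − (-14)·(-1)] + [(-14)·5 − (-6)·(-11)] + [(-6)·17 − (-15)·5] + [(-15)·21 − 2·17] + [2·(-1) − 19·21]| = 1136, so the area is 568.
The number of boundary lattice points is Σ gcd(|Δx|,|Δy|) = gcd(33,10) + gcd(8,16) + gcd(9,12) + gcd(17,4) + gcd(17,22) = 1+8+3+1+1 = 14.
Pick's theorem gives I = A − B/2 + 1 = 568 − 14/2 + 1 = 562, so the closed region contains I + B = 562 + 14 = 576 lattice points.

576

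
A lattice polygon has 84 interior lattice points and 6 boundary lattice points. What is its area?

Pick's theorem states A = I + B/2 − 1, so A = 84 + 6/2 − 1 = 86.

86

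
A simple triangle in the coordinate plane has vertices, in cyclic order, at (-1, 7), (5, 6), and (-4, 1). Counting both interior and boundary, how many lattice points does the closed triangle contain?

The shoelace formula gives twice the area as |[(-1)·6 − 5·7] + [5·1 − (-4)·6] + [(-4)·7 − (-1)·1]| = 39, so the area is 39/2.
The number of boundary lattice points is Σ gcd(|Δx|,|Δy|) = gcd(6,1) + gcd(9,5) + gcd(3,6) = 1+1+3 = 5.
Pick's theorem gives I = A − B/2 + 1 = 39/2 − 5/2 + 1 = 18, so the closed region contains I + B = 18 + 5 = 23 lattice points.

23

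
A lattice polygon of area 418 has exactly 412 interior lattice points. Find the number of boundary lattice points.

Pick's theorem gives A = I + B/2 − 1, so B = 2(A − I + 1) = 2(418 − 412 + 1) = 14.

14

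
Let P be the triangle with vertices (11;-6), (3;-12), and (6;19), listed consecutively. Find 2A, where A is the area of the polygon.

By the shoelace formula, twice the signed area is |(11·(-12) − 3·(-6)) + (3·19 − 6·(-12)) + (6·(-6) − 11·19)| = 230, so the area is 115.

230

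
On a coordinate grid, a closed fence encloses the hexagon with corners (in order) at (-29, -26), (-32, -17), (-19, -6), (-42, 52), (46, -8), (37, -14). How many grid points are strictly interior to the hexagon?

2733

By the shoelace formula, twice the signed area is |[(-29)·(-17) − (-32)·(-26)] + [(-32)·(-6) − (-19)·(-17)] + [(-19)·52 − (-42)·(-6)] + [(-42)·(-8) − 46·52] + [46·(-14) − 37·(-8)] + [37·(-26) − (-29)·(-14)]| = 5482, so the area is 2741.
The number of boundary lattice points is Σ gcd(|Δx|,|Δy|) = gcd(3,9) + gcd(13,11) + gcd(23,58) + gcd(88,60) + gcd(9,6) + gcd(66,12) = 3+1+1+4+3+6 = 18.
Pick's theorem gives I = A − B/2 + 1 = 2741 − 18/2 + 1 = 2733.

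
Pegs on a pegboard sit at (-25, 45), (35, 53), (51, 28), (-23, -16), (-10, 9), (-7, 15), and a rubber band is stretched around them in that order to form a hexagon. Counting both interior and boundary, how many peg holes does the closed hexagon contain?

2604

The shoelace formula gives twice the area as |((-25)·53 − 35·45) + (35·28 − 51·53) + (51·(-16) − (-23)·28) + ((-23)·9 − (-10)·(-16)) + ((-10)·15 − (-7)·9) + ((-7)·45 − (-25)·15)| = 5189, so the area is 5189/2.
The number of boundary lattice points is Σ gcd(|Δx|,|Δy|) = gcd(60,8) + gcd(16,25) + gcd(74,44) + gcd(13,25) + gcd(3,6) + gcd(18,30) = 4+1+2+1+3+6 = 17.
Pick's theorem gives I = A − B/2 + 1 = 5189/2 − 17/2 + 1 = 2587, so the closed region contains I + B = 2587 + 17 = 2604 lattice points.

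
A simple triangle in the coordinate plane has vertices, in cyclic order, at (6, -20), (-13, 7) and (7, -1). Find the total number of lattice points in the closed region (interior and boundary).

198

By the shoelace formula, twice the signed area is |(6·7 − (-13)·(-20)) + ((-13)·(-1) − 7·7) + (7·(-20) − 6·(-1))| = 388, so the area is 194.
Along each edge there are gcd(|Δx|,|Δy|)+1 lattice points, so counting each shared vertex once the boundary has gcd(19,27) + gcd(20,8) + gcd(1,19) = 1+4+1 = 6.
Pick's theorem gives I = A − B/2 + 1 = 194 − 6/2 + 1 = 192, so the closed region contains I + B = 192 + 6 = 198 lattice points.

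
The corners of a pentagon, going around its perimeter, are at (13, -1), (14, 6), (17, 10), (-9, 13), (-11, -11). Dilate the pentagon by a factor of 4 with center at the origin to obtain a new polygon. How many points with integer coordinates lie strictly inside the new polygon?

6683

By the shoelace formula, twice the signed area is |(13·6 − 14·(-1)) + (14·10 − 17·6) + (17·13 − (-9)·10) + ((-9)·(-11) − (-11)·13) + ((-11)·(-1) − 13·(-11))| = 837, so the area is 418.5.
The number of boundary lattice points is Σ gcd(|Δx|,|Δy|) = gcd(1,7) + gcd(3,4) + gcd(26,3) + gcd(2,24) + gcd(24,10) = 1+1+1+2+2 = 7.
Scaling by 4 multiplies the area by 4² = 16 (so the new area is 6696) and multiplies the boundary lattice-point count by 4, giving 28.
By Pick's theorem, the interior count of the dilated polygon is 6696 − 28/2 + 1 = 6683.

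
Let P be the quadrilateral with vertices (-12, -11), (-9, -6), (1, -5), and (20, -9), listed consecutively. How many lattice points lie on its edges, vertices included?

5

Summing gcd(|Δx|,|Δy|) over the edges gives the boundary count: gcd(3,5) + gcd(10,1) + gcd(19,4) + gcd(32,2) = 1+1+1+2 = 5.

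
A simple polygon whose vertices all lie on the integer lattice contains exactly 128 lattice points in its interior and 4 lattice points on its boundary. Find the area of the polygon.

129

Pick's theorem states A = I + B/2 − 1, so A = 128 + 4/2 − 1 = 129.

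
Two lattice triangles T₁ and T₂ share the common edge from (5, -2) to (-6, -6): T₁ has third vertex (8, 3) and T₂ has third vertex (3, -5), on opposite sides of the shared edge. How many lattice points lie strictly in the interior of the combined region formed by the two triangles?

The union is the simple quadrilateral with vertices (5, -2), (8, 3), (-6, -6), (3, -5) in order.
The shoelace formula gives twice the area as |(5·3 − 8·(-2)) + (8·(-6) − (-6)·3) + ((-6)·(-5) − 3·(-6)) + (3·(-2) − 5·(-5))| = 68, so the area is 34.
Summing gcd(|Δx|,|Δy|) over the edges gives the boundary count: gcd(3,5) + gcd(14,9) + gcd(9,1) + gcd(2,3) = 1+1+1+1 = 4.
By Pick's theorem I = A − B/2 + 1 = 34 − 4/2 + 1 = 33.

33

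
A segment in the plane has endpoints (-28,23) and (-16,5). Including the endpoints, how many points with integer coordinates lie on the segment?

7

The number of lattice points on a segment between lattice points is gcd(|Δx|,|Δy|) + 1 = gcd(12,18) + 1 = 6 + 1 = 7.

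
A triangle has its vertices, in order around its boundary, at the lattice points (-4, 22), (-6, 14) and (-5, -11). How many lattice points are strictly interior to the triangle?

Using the shoelace formula, 2A = |((-4)·14 − (-6)·22) + ((-6)·(-11) − (-5)·14) + ((-5)·22 − (-4)·(-11))| = 58, so the area is 29.
Summing gcd(|Δx|,|Δy|) over the edges gives the boundary count: gcd(2,8) + gcd(1,25) + gcd(1,33) = 2+1+1 = 4.
By Pick's theorem A = I + B/2 − 1, so I = 29 − 4/2 + 1 = 28.

28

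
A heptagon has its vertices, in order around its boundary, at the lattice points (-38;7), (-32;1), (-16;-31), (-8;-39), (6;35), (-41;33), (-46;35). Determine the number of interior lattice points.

2106

By the shoelace formula, twice the signed area is |[(-38)·1 − (-32)·7] + [(-32)·(-31) − (-16)·1] + [(-16)·(-39) − (-8)·(-31)] + [(-8)·35 − 6·(-39)] + [6·33 − (-41)·35] + [(-41)·35 − (-46)·33] + [(-46)·7 − (-38)·35]| = 4248, so the area is 2124.
The number of boundary lattice points is Σ gcd(|Δx|,|Δy|) = gcd(6,6) + gcd(16,32) + gcd(8,8) + gcd(14,74) + gcd(47,2) + gcd(5,2) + gcd(8,28) = 6+16+8+2+1+1+4 = 38.
By Pick's theorem A = I + B/2 − 1, so I = 2124 − 38/2 + 1 = 2106.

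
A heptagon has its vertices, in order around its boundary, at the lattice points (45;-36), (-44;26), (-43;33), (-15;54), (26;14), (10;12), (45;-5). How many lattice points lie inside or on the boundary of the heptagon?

3024

The shoelace formula gives twice the area as |[45·26 − (-44)·(-36)] + [(-44)·33 − (-43)·26] + [(-43)·54 − (-15)·33] + [(-15)·14 − 26·54] + [26·12 − 10·14] + [10·(-5) − 45·12] + [45·(-36) − 45·(-5)]| = 6002, so the area is 3001.
Along each edge there are gcd(|Δx|,|Δy|)+1 lattice points, so counting each shared vertex once the boundary has gcd(89,62) + gcd(1,7) + gcd(28,21) + gcd(41,40) + gcd(16,2) + gcd(35,17) + gcd(0,31) = 1+1+7+1+2+1+31 = 44.
Pick's theorem gives I = A − B/2 + 1 = 3001 − 44/2 + 1 = 2980, so the closed region contains I + B = 2980 + 44 = 3024 lattice points.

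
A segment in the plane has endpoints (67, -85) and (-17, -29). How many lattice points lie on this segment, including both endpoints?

29

The number of lattice points on a segment between lattice points is gcd(|Δx|,|Δy|) + 1 = gcd(84,56) + 1 = 28 + 1 = 29.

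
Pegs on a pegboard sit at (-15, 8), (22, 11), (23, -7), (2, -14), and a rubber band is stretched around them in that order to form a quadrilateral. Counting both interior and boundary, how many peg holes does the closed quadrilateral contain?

631

By the shoelace formula, twice the signed area is |((-15)·11 − 22·8) + (22·(-7) − 23·11) + (23·(-14) − 2·(-7)) + (2·8 − (-15)·(-14))| = 1250, so the area is 625.
The number of boundary lattice points is Σ gcd(|Δx|,|Δy|) = gcd(37,3) + gcd(1,18) + gcd(21,7) + gcd(17,22) = 1+1+7+1 = 10.
Pick's theorem gives I = A − B/2 + 1 = 625 − 10/2 + 1 = 621, so the closed region contains I + B = 621 + 10 = 631 lattice points.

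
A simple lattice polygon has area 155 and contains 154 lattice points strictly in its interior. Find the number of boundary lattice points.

4

Pick's theorem gives A = I + B/2 − 1, so B = 2(A − I + 1) = 2(155 − 154 + 1) = 4.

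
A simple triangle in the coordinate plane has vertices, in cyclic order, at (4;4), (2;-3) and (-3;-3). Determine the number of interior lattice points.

The shoelace formula gives twice the area as |(4·(-3) − 2·4) + (2·(-3) − (-3)·(-3)) + ((-3)·4 − 4·(-3))| = 35, so the area is 17.5.
The number of boundary lattice points is Σ gcd(|Δx|,|Δy|) = gcd(2,7) + gcd(5,0) + gcd(7,7) = 1+5+7 = 13.
By Pick's theorem A = I + B/2 − 1, so I = 17.5 − 13/2 + 1 = 12.

12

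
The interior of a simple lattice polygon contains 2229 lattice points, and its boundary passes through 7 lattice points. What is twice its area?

4463

By Pick's theorem, A = I + B/2 − 1 = 2229 + 7/2 − 1 = 4463/2.
Hence 2A = 4463.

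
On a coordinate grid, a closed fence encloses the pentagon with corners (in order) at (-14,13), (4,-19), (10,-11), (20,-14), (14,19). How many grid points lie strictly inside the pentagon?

728

The shoelace formula gives twice the area as |[(-14)·(-19) − 4·13] + [4·(-11) − 10·(-19)] + [10·(-14) − 20·(-11)] + [20·19 − 14·(-14)] + [14·13 − (-14)·19]| = 1464, so the area is 732.
Summing gcd(|Δx|,|Δy|) over the edges gives the boundary count: gcd(18,32) + gcd(6,8) + gcd(10,3) + gcd(6,33) + gcd(28,6) = 2+2+1+3+2 = 10.
Pick's theorem gives I = A − B/2 + 1 = 732 − 10/2 + 1 = 728.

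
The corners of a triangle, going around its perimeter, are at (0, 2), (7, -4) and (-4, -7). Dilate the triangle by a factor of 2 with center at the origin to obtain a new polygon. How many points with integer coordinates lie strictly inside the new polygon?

172

By the shoelace formula, twice the signed area is |[0·(-4) − 7·2] + [7·(-7) − (-4)·(-4)] + [(-4)·2 − 0·(-7)]| = 87, so the area is 43.5.
The number of boundary lattice points is Σ gcd(|Δx|,|Δy|) = gcd(7,6) + gcd(11,3) + gcd(4,9) = 1+1+1 = 3.
Scaling by 2 multiplies the area by 2² = 4 (so the new area is 174) and multiplies the boundary lattice-point count by 2, giving 6.
By Pick's theorem, the interior count of the dilated polygon is 174 − 6/2 + 1 = 172.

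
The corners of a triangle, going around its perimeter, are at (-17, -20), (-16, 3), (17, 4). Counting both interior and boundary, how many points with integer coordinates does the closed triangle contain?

382

Using the shoelace formula, 2A = |((-17)·3 − (-16)·(-20)) + ((-16)·4 − 17·3) + (17·(-20) − (-17)·4)| = 758, so the area is 379.
Summing gcd(|Δx|,|Δy|) over the edges gives the boundary count: gcd(1,23) + gcd(33,1) + gcd(34,24) = 1+1+2 = 4.
Pick's theorem gives I = A − B/2 + 1 = 379 − 4/2 + 1 = 378, so the closed region contains I + B = 378 + 4 = 382 lattice points.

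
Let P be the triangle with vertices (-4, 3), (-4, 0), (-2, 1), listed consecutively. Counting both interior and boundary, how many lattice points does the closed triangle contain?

The shoelace formula gives twice the area as |[(-4)·0 − (-4)·3] + [(-4)·1 − (-2)·0] + [(-2)·3 − (-4)·1]| = 6, so the area is 3.
The number of boundary lattice points is Σ gcd(|Δx|,|Δy|) = gcd(0,3) + gcd(2,1) + gcd(2,2) = 3+1+2 = 6.
Pick's theorem gives I = A − B/2 + 1 = 3 − 6/2 + 1 = 1, so the closed region contains I + B = 1 + 6 = 7 lattice points.

7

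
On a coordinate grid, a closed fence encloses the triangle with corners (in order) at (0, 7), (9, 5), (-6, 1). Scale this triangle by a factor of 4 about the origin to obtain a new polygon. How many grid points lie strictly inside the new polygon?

Using the shoelace formula, 2A = |[0·5 − 9·7] + [9·1 − (-6)·5] + [(-6)·7 − 0·1]| = 66, so the area is 33.
Summing gcd(|Δx|,|Δy|) over the edges gives the boundary count: gcd(9,2) + gcd(15,4) + gcd(6,6) = 1+1+6 = 8.
Scaling by 4 multiplies the area by 4² = 16 (so the new area is 528) and multiplies the boundary lattice-point count by 4, giving 32.
By Pick's theorem, the interior count of the dilated polygon is 528 − 32/2 + 1 = 513.

513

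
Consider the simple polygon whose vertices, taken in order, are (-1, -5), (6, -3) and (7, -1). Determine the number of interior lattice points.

4

Using the shoelace formula, 2A = |[(-1)·(-3) − 6·(-5)] + [6·(-1) − 7·(-3)] + [7·(-5) − (-1)·(-1)]| = 12, so the area is 6.
Summing gcd(|Δx|,|Δy|) over the edges gives the boundary count: gcd(7,2) + gcd(1,2) + gcd(8,4) = 1+1+4 = 6.
Pick's theorem gives I = A − B/2 + 1 = 6 − 6/2 + 1 = 4.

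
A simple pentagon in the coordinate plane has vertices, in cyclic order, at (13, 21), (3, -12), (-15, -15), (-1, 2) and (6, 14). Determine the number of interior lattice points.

The shoelace formula gives twice the area as |[13·(-12) − 3·21] + [3·(-15) − (-15)·(-12)] + [(-15)·2 − (-1)·(-15)] + [(-1)·14 − 6·2] + [6·21 − 13·14]| = 571, so the area is 285.5.
Summing gcd(|Δx|,|Δy|) over the edges gives the boundary count: gcd(10,33) + gcd(18,3) + gcd(14,17) + gcd(7,12) + gcd(7,7) = 1+3+1+1+7 = 13.
Pick's theorem gives I = A − B/2 + 1 = 285.5 − 13/2 + 1 = 280.

280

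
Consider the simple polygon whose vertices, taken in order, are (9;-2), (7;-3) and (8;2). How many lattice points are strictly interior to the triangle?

Using the shoelace formula, 2A = |[9·(-3) − 7·(-2)] + [7·2 − 8·(-3)] + [8·(-2) − 9·2]| = 9, so the area is 4.5.
The number of boundary lattice points is Σ gcd(|Δx|,|Δy|) = gcd(2,1) + gcd(1,5) + gcd(1,4) = 1+1+1 = 3.
Pick's theorem gives I = A − B/2 + 1 = 4.5 − 3/2 + 1 = 4.

4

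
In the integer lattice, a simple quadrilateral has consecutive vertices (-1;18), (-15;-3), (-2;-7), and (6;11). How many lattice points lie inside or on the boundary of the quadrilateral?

The shoelace formula gives twice the area as |[(-1)·(-3) − (-15)·18] + [(-15)·(-7) − (-2)·(-3)] + [(-2)·11 − 6·(-7)] + [6·18 − (-1)·11]| = 511, so the area is 511/2.
Summing gcd(|Δx|,|Δy|) over the edges gives the boundary count: gcd(14,21) + gcd(13,4) + gcd(8,18) + gcd(7,7) = 7+1+2+7 = 17.
Pick's theorem gives I = A − B/2 + 1 = 511/2 − 17/2 + 1 = 248, so the closed region contains I + B = 248 + 17 = 265 lattice points.

265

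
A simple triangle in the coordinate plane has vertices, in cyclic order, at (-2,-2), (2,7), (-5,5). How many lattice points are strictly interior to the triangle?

By the shoelace formula, twice the signed area is |((-2)·7 − 2·(-2)) + (2·5 − (-5)·7) + ((-5)·(-2) − (-2)·5)| = 55, so the area is 27.5.
The number of boundary lattice points is Σ gcd(|Δx|,|Δy|) = gcd(4,9) + gcd(7,2) + gcd(3,7) = 1+1+1 = 3.
By Pick's theorem A = I + B/2 − 1, so I = 27.5 − 3/2 + 1 = 27.

27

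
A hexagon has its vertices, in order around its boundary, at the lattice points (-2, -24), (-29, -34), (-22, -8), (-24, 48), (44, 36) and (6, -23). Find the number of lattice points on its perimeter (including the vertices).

The number of boundary lattice points is Σ gcd(|Δx|,|Δy|) = gcd(27,10) + gcd(7,26) + gcd(2,56) + gcd(68,12) + gcd(38,59) + gcd(8,1) = 1+1+2+4+1+1 = 10.

10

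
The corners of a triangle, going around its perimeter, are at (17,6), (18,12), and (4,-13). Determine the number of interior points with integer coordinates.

29

The shoelace formula gives twice the area as |[17·12 − 18·6] + [18·(-13) − 4·12] + [4·6 − 17·(-13)]| = 59, so the area is 29.5.
Summing gcd(|Δx|,|Δy|) over the edges gives the boundary count: gcd(1,6) + gcd(14,25) + gcd(13,19) = 1+1+1 = 3.
By Pick's theorem A = I + B/2 − 1, so I = 29.5 − 3/2 + 1 = 29.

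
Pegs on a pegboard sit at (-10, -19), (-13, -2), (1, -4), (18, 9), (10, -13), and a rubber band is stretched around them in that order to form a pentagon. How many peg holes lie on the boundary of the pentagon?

8

Summing gcd(|Δx|,|Δy|) over the edges gives the boundary count: gcd(3,17) + gcd(14,2) + gcd(17,13) + gcd(8,22) + gcd(20,6) = 1+2+1+2+2 = 8.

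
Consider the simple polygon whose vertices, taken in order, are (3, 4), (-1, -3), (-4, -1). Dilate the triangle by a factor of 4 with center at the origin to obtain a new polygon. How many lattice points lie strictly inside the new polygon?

By the shoelace formula, twice the signed area is |(3·(-3) − (-1)·4) + ((-1)·(-1) − (-4)·(-3)) + ((-4)·4 − 3·(-1))| = 29, so the area is 14.5.
Summing gcd(|Δx|,|Δy|) over the edges gives the boundary count: gcd(4,7) + gcd(3,2) + gcd(7,5) = 1+1+1 = 3.
Scaling by 4 multiplies the area by 4² = 16 (so the new area is 232) and multiplies the boundary lattice-point count by 4, giving 12.
By Pick's theorem, the interior count of the dilated polygon is 232 − 12/2 + 1 = 227.

227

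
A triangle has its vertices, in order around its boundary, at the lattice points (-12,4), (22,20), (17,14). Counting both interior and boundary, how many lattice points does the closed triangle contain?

The shoelace formula gives twice the area as |((-12)·20 − 22·4) + (22·14 − 17·20) + (17·4 − (-12)·14)| = 124, so the area is 62.
The number of boundary lattice points is Σ gcd(|Δx|,|Δy|) = gcd(34,16) + gcd(5,6) + gcd(29,10) = 2+1+1 = 4.
Pick's theorem gives I = A − B/2 + 1 = 62 − 4/2 + 1 = 61, so the closed region contains I + B = 61 + 4 = 65 lattice points.

65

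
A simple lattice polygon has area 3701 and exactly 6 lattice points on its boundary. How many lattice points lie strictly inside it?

3699

From Pick's theorem, I = A − B/2 + 1 = 3701 − 6/2 + 1 = 3699.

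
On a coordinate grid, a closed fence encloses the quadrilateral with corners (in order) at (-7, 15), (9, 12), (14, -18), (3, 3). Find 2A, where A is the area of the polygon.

387

Using the shoelace formula, 2A = |((-7)·12 − 9·15) + (9·(-18) − 14·12) + (14·3 − 3·(-18)) + (3·15 − (-7)·3)| = 387, so the area is 387/2.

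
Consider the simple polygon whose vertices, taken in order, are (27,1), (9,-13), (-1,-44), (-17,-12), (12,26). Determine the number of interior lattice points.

1235

By the shoelace formula, twice the signed area is |[27·(-13) − 9·1] + [9·(-44) − (-1)·(-13)] + [(-1)·(-12) − (-17)·(-44)] + [(-17)·26 − 12·(-12)] + [12·1 − 27·26]| = 2493, so the area is 1246.5.
Summing gcd(|Δx|,|Δy|) over the edges gives the boundary count: gcd(18,14) + gcd(10,31) + gcd(16,32) + gcd(29,38) + gcd(15,25) = 2+1+16+1+5 = 25.
By Pick's theorem A = I + B/2 − 1, so I = 1246.5 − 25/2 + 1 = 1235.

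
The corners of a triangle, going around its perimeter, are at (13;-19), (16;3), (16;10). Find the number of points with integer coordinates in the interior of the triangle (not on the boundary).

By the shoelace formula, twice the signed area is |(13·3 − 16·(-19)) + (16·10 − 16·3) + (16·(-19) − 13·10)| = 21, so the area is 10.5.
Summing gcd(|Δx|,|Δy|) over the edges gives the boundary count: gcd(3,22) + gcd(0,7) + gcd(3,29) = 1+7+1 = 9.
Pick's theorem gives I = A − B/2 + 1 = 10.5 − 9/2 + 1 = 7.

7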